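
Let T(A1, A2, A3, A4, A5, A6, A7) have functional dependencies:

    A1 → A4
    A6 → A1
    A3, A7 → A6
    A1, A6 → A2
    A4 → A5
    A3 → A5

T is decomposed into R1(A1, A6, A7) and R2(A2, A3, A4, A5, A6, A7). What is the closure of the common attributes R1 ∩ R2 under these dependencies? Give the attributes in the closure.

A1, A2, A4, A5, A6, A7

R1 ∩ R2 = {A6, A7}.
A6 → A1 applies, adding A1
A1, A6 → A2 applies, adding A2
A1 → A4 applies, adding A4
A4 → A5 applies, adding A5
Closure: {A1, A2, A4, A5, A6, A7}.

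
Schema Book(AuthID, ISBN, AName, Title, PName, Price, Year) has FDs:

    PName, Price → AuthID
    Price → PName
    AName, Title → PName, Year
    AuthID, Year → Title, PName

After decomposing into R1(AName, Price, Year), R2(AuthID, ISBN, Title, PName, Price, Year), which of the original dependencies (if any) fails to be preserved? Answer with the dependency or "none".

AName, Title → PName, Year

Check AName, Title → PName, Year: no single fragment contains all of {AName, Title, PName, Year}, and the restricted closure of {AName, Title} across the fragments never reaches {PName, Year}.
PName, Price → AuthID is preserved.
Price → PName is preserved.
AuthID, Year → Title, PName is preserved.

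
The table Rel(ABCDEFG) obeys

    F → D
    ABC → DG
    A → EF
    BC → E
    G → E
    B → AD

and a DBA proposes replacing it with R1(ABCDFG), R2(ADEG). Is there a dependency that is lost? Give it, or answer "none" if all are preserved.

none

F → D lies within R1.
ABC → DG lies within R1.
A → EF: restricted closure across fragments reaches EF.
BC → E: restricted closure across fragments reaches E.
G → E lies within R2.
B → AD lies within R1.
Every dependency is enforceable on the fragments, so the decomposition is dependency-preserving.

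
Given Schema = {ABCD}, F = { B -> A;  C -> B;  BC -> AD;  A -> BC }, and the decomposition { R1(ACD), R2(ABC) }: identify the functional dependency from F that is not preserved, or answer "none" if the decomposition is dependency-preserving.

none

B → A lies within R2.
C → B lies within R2.
BC → AD: restricted closure across fragments reaches AD.
A → BC lies within R2.
Every dependency is enforceable on the fragments, so the decomposition is dependency-preserving.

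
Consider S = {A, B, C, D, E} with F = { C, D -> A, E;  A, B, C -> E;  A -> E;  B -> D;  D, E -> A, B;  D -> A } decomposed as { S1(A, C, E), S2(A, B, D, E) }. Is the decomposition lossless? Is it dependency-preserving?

lossy but dependency-preserving

Lossless test: (A, E)⁺ = {A, E}, which is a superkey of neither fragment — lossy.
Dependency preservation: C, D → A, E; A, B, C → E are not contained in any single fragment, but the restricted closure of each left-hand side across the fragments still reaches the right-hand side; the remaining FDs each lie inside some fragment. All dependencies are preserved.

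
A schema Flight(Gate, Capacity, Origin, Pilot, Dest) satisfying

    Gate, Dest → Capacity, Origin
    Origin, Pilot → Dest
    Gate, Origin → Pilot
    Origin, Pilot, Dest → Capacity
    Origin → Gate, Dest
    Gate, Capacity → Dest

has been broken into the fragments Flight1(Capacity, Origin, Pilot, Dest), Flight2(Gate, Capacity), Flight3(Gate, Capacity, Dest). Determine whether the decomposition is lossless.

No

Chase test. Columns are Gate, Capacity, Origin, Pilot, Dest; row i has aⱼ where attribute j ∈ Flighti, else bᵢⱼ.
Initial tableau (one row per fragment):
  row 1: b11 a2 a3 a4 a5
  row 2: a1 a2 b23 b24 b25
  row 3: a1 a2 b33 b34 a5
Rows 2 and 3 agree on Gate, Capacity; apply Gate, Capacity→Dest and equate their Dest entries.
Rows 2 and 3 agree on Gate, Dest; apply Gate, Dest→Capacity, Origin and equate their Capacity, Origin entries.
Rows 2 and 3 agree on Gate, Origin; apply Gate, Origin→Pilot and equate their Pilot entries.
No row becomes fully distinguished — the join is lossy.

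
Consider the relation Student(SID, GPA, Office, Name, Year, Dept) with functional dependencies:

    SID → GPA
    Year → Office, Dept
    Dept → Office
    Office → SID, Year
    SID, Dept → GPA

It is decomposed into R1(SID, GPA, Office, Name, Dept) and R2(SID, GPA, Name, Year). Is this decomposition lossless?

No

Common attributes: R1 ∩ R2 = {SID, GPA, Name}.
No dependency enlarges {SID, GPA, Name}, so (SID, GPA, Name)⁺ = {SID, GPA, Name}.
The closure contains neither all of R1 = {SID, GPA, Office, Name, Dept} nor all of R2 = {SID, GPA, Name, Year}, so the common attributes are not a superkey of either fragment. The join is lossy.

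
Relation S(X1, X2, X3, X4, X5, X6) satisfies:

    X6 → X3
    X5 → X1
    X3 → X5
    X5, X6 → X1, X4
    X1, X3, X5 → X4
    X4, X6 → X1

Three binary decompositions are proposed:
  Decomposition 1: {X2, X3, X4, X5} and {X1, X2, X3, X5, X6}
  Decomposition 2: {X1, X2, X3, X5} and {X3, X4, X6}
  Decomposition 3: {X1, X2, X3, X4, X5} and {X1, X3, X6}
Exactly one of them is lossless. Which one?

Decomposition 1

Decomposition 1: common = {X2, X3, X5}, closure = {X1, X2, X3, X4, X5} → lossless.
Decomposition 2: common = {X3}, closure = {X1, X3, X4, X5} → lossy.
Decomposition 3: common = {X1, X3}, closure = {X1, X3, X4, X5} → lossy.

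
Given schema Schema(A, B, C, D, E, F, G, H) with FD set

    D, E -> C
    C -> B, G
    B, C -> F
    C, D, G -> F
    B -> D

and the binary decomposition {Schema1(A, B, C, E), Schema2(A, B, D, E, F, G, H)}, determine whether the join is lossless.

Yes

Common attributes: Schema1 ∩ Schema2 = {A, B, E}.
Closure of {A, B, E}: B → D applies, adding D; D, E → C applies, adding C; C → B, G applies, adding G; B, C → F applies, adding F. So (A, B, E)⁺ = {A, B, C, D, E, F, G}.
This closure contains every attribute of Schema1, so Schema1 ∩ Schema2 → Schema1. The join is lossless.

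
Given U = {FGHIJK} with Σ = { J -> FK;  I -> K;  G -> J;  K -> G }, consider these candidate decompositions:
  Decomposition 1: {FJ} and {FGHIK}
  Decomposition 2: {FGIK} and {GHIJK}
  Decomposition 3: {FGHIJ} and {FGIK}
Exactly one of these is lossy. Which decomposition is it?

Decomposition 1

Decomposition 1: common = {F}, closure = {F} → lossy.
Decomposition 2: common = {GIK}, closure = {FGIJK} → lossless.
Decomposition 3: common = {FGI}, closure = {FGIJK} → lossless.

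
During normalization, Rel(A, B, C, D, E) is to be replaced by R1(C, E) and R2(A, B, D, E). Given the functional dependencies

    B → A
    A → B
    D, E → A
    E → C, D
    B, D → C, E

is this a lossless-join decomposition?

Common attributes: R1 ∩ R2 = {E}.
Closure of {E}: E → C, D applies, adding C, D; D, E → A applies, adding A; A → B applies, adding B. So (E)⁺ = {A, B, C, D, E}.
This closure contains every attribute of R1, so R1 ∩ R2 → R1. The join is lossless.

Yes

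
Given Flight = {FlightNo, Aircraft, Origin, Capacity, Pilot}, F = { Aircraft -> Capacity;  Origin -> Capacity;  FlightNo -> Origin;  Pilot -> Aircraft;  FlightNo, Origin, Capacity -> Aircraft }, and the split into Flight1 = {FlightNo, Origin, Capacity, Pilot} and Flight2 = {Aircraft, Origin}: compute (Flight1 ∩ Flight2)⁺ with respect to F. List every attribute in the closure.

Origin, Capacity

Flight1 ∩ Flight2 = {Origin}.
Origin → Capacity applies, adding Capacity
Closure: {Origin, Capacity}.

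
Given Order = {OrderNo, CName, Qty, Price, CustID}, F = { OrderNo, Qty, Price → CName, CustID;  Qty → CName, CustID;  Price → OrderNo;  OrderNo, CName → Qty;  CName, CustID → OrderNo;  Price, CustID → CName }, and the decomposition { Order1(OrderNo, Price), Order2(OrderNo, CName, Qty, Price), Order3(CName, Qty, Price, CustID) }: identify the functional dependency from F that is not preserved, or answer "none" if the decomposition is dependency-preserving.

none

OrderNo, Qty, Price → CName, CustID: restricted closure across fragments reaches CName, CustID.
Qty → CName, CustID lies within Order3.
Price → OrderNo lies within Order1.
OrderNo, CName → Qty lies within Order2.
CName, CustID → OrderNo: restricted closure across fragments reaches OrderNo.
Price, CustID → CName lies within Order3.
Every dependency is enforceable on the fragments, so the decomposition is dependency-preserving.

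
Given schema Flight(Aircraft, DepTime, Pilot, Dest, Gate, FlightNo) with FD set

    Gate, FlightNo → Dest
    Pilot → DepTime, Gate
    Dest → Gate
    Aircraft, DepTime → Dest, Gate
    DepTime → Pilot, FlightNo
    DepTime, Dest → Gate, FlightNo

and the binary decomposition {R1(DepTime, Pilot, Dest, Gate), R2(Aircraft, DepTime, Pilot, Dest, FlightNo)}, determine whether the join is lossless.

Common attributes: R1 ∩ R2 = {DepTime, Pilot, Dest}.
Closure of {DepTime, Pilot, Dest}: Pilot → DepTime, Gate applies, adding Gate; DepTime → Pilot, FlightNo applies, adding FlightNo. So (DepTime, Pilot, Dest)⁺ = {DepTime, Pilot, Dest, Gate, FlightNo}.
This closure contains every attribute of R1, so R1 ∩ R2 → R1. The join is lossless.

Yes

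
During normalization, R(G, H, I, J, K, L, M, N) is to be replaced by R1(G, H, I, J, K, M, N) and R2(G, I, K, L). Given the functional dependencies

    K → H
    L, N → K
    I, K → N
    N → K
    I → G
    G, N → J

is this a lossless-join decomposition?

No

Common attributes: R1 ∩ R2 = {G, I, K}.
Closure of {G, I, K}: K → H applies, adding H; I, K → N applies, adding N; G, N → J applies, adding J. So (G, I, K)⁺ = {G, H, I, J, K, N}.
The closure contains neither all of R1 = {G, H, I, J, K, M, N} nor all of R2 = {G, I, K, L}, so the common attributes are not a superkey of either fragment. The join is lossy.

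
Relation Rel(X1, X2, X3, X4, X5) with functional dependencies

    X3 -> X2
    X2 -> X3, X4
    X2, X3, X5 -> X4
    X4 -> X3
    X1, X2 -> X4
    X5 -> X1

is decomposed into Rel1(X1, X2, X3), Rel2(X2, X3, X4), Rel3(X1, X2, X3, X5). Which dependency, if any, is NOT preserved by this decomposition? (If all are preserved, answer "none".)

none

X3 → X2 lies within Rel1.
X2 → X3, X4 lies within Rel2.
X2, X3, X5 → X4: restricted closure across fragments reaches X4.
X4 → X3 lies within Rel2.
X1, X2 → X4: restricted closure across fragments reaches X4.
X5 → X1 lies within Rel3.
Every dependency is enforceable on the fragments, so the decomposition is dependency-preserving.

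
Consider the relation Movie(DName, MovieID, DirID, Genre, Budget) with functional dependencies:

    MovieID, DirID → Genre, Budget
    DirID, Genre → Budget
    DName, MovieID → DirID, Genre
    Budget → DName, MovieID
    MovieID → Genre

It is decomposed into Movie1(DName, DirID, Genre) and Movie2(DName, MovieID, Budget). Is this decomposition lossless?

Common attributes: Movie1 ∩ Movie2 = {DName}.
No dependency enlarges {DName}, so (DName)⁺ = {DName}.
The closure contains neither all of Movie1 = {DName, DirID, Genre} nor all of Movie2 = {DName, MovieID, Budget}, so the common attributes are not a superkey of either fragment. The join is lossy.

No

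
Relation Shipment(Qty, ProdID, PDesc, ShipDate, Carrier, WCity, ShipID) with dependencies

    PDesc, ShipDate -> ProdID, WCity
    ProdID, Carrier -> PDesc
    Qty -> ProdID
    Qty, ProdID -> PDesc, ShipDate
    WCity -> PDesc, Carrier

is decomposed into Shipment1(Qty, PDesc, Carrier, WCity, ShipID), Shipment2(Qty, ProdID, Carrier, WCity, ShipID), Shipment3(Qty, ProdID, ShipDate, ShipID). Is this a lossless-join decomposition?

Chase test. Columns are Qty, ProdID, PDesc, ShipDate, Carrier, WCity, ShipID; row i has aⱼ where attribute j ∈ Shipmenti, else bᵢⱼ.
Initial tableau (one row per fragment):
  row 1: a1 b12 a3 b14 a5 a6 a7
  row 2: a1 a2 b23 b24 a5 a6 a7
  row 3: a1 a2 b33 a4 b35 b36 a7
Rows 1 and 2 agree on Qty; apply Qty→ProdID and equate their ProdID entries.
Rows 1 and 2 agree on Qty, ProdID; apply Qty, ProdID→PDesc, ShipDate and equate their PDesc, ShipDate entries.
Rows 1 and 3 agree on Qty, ProdID; apply Qty, ProdID→PDesc, ShipDate and equate their PDesc, ShipDate entries.
Rows 1 and 3 agree on PDesc, ShipDate; apply PDesc, ShipDate→ProdID, WCity and equate their ProdID, WCity entries.
Rows 1 and 3 agree on WCity; apply WCity→PDesc, Carrier and equate their PDesc, Carrier entries.
Row 1 is now all distinguished symbols — the join is lossless.

Yes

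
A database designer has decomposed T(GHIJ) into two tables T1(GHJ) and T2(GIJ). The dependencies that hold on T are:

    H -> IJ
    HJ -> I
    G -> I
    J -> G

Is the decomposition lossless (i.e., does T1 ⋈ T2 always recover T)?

Common attributes: T1 ∩ T2 = {GJ}.
Closure of {GJ}: G → I applies, adding I. So (GJ)⁺ = {GIJ}.
This closure contains every attribute of T2, so T1 ∩ T2 → T2. The join is lossless.

Yes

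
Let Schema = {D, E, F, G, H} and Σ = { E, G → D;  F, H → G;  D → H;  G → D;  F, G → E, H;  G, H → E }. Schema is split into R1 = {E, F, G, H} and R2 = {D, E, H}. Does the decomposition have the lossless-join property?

Common attributes: R1 ∩ R2 = {E, H}.
No dependency enlarges {E, H}, so (E, H)⁺ = {E, H}.
The closure contains neither all of R1 = {E, F, G, H} nor all of R2 = {D, E, H}, so the common attributes are not a superkey of either fragment. The join is lossy.

No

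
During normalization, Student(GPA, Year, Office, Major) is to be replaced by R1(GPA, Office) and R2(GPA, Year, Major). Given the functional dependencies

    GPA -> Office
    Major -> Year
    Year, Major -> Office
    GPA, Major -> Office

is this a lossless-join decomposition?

Common attributes: R1 ∩ R2 = {GPA}.
Closure of {GPA}: GPA → Office applies, adding Office. So (GPA)⁺ = {GPA, Office}.
This closure contains every attribute of R1, so R1 ∩ R2 → R1. The join is lossless.

Yes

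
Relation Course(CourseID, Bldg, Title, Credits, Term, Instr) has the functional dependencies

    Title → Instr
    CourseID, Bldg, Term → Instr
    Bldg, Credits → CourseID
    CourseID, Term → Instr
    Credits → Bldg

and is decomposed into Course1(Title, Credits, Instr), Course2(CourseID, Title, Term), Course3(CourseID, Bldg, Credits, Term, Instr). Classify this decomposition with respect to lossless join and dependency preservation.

lossy but dependency-preserving

Lossless test (chase): Rows 1 and 2 agree on Title; apply Title→Instr and equate their Instr entries. Rows 1 and 3 agree on Credits; apply Credits→Bldg and equate their Bldg entries. Rows 1 and 3 agree on Bldg, Credits; apply Bldg, Credits→CourseID and equate their CourseID entries. No row becomes fully distinguished — the join is lossy.
Dependency preservation: every FD's attributes lie within a single fragment, so each can be enforced locally — preserved.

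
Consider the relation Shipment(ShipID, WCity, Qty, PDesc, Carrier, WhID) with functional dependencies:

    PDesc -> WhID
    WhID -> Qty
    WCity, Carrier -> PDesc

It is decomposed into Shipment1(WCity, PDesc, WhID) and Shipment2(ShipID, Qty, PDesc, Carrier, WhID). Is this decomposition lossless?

No

Common attributes: Shipment1 ∩ Shipment2 = {PDesc, WhID}.
Closure of {PDesc, WhID}: WhID → Qty applies, adding Qty. So (PDesc, WhID)⁺ = {Qty, PDesc, WhID}.
The closure contains neither all of Shipment1 = {WCity, PDesc, WhID} nor all of Shipment2 = {ShipID, Qty, PDesc, Carrier, WhID}, so the common attributes are not a superkey of either fragment. The join is lossy.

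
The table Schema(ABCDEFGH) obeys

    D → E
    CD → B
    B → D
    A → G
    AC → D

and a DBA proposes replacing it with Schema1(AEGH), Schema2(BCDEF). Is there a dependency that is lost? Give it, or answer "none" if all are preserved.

AC → D

Check AC → D: no single fragment contains all of {ACD}, and the restricted closure of {AC} across the fragments never reaches {D}.
D → E is preserved.
CD → B is preserved.
B → D is preserved.
A → G is preserved.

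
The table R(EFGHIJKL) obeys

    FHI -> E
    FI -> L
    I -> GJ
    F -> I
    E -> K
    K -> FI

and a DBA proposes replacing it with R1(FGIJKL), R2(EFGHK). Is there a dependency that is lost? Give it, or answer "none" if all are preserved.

none

FHI → E: restricted closure across fragments reaches E.
FI → L lies within R1.
I → GJ lies within R1.
F → I lies within R1.
E → K lies within R2.
K → FI lies within R1.
Every dependency is enforceable on the fragments, so the decomposition is dependency-preserving.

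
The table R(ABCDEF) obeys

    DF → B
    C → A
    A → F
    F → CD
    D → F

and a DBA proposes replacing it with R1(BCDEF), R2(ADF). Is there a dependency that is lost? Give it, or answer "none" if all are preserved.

DF → B lies within R1.
C → A: restricted closure across fragments reaches A.
A → F lies within R2.
F → CD lies within R1.
D → F lies within R1.
Every dependency is enforceable on the fragments, so the decomposition is dependency-preserving.

none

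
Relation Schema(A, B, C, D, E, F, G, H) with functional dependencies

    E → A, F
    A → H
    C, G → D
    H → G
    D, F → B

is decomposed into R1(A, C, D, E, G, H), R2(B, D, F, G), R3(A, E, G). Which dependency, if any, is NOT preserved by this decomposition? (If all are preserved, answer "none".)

Check E → A, F: no single fragment contains all of {A, E, F}, and the restricted closure of {E} across the fragments never reaches {A, F}.
A → H is preserved.
C, G → D is preserved.
H → G is preserved.
D, F → B is preserved.

E → A, F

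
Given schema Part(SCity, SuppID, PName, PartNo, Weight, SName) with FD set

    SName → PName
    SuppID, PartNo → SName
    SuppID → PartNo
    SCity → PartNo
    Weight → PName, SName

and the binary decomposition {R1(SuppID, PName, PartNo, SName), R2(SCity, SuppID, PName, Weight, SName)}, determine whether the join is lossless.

Yes

Common attributes: R1 ∩ R2 = {SuppID, PName, SName}.
Closure of {SuppID, PName, SName}: SuppID → PartNo applies, adding PartNo. So (SuppID, PName, SName)⁺ = {SuppID, PName, PartNo, SName}.
This closure contains every attribute of R1, so R1 ∩ R2 → R1. The join is lossless.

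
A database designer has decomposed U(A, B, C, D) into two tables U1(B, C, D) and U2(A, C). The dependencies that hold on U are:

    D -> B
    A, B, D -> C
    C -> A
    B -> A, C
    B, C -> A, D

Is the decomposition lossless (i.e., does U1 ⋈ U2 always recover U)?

Yes

Common attributes: U1 ∩ U2 = {C}.
Closure of {C}: C → A applies, adding A. So (C)⁺ = {A, C}.
This closure contains every attribute of U2, so U1 ∩ U2 → U2. The join is lossless.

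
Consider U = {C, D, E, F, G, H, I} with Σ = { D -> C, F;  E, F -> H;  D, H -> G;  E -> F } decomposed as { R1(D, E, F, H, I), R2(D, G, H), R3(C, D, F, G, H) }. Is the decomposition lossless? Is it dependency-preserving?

Lossless test (chase): Rows 1 and 2 agree on D; apply D→C, F and equate their C, F entries. Rows 1 and 3 agree on D; apply D→C, F and equate their C, F entries. Rows 1 and 2 agree on D, H; apply D, H→G and equate their G entries. Row 1 is now all distinguished symbols — the join is lossless.
Dependency preservation: every FD's attributes lie within a single fragment, so each can be enforced locally — preserved.

lossless and dependency-preserving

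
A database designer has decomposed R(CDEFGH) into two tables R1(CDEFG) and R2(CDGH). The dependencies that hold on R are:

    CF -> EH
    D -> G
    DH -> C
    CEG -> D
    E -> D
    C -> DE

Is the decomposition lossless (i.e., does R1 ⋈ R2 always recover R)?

Common attributes: R1 ∩ R2 = {CDG}.
Closure of {CDG}: C → DE applies, adding E. So (CDG)⁺ = {CDEG}.
The closure contains neither all of R1 = {CDEFG} nor all of R2 = {CDGH}, so the common attributes are not a superkey of either fragment. The join is lossy.

No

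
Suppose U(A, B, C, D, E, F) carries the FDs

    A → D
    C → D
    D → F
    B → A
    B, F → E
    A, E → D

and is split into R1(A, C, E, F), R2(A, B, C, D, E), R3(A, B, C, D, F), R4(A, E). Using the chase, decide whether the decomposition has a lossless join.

Chase test. Columns are A, B, C, D, E, F; row i has aⱼ where attribute j ∈ Ri, else bᵢⱼ.
Initial tableau (one row per fragment):
  row 1: a1 b12 a3 b14 a5 a6
  row 2: a1 a2 a3 a4 a5 b26
  row 3: a1 a2 a3 a4 b35 a6
  row 4: a1 b42 b43 b44 a5 b46
Rows 1 and 2 agree on A; apply A→D and equate their D entries.
Rows 1 and 4 agree on A; apply A→D and equate their D entries.
Rows 1 and 2 agree on D; apply D→F and equate their F entries.
Rows 1 and 4 agree on D; apply D→F and equate their F entries.
Rows 2 and 3 agree on B, F; apply B, F→E and equate their E entries.
Row 2 is now all distinguished symbols — the join is lossless.

Yes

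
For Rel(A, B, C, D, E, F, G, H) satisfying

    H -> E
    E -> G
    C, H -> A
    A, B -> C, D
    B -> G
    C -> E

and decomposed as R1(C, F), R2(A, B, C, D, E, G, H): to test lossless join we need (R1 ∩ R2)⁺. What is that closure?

R1 ∩ R2 = {C}.
C → E applies, adding E
E → G applies, adding G
Closure: {C, E, G}.

C, E, G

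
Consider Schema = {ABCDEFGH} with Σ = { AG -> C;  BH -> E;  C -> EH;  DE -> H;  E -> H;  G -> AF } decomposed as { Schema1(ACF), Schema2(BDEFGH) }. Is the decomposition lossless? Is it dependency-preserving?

Lossless test: (F)⁺ = {F}, which is a superkey of neither fragment — lossy.
Dependency preservation: the restricted closure of {AG} across the fragments never reaches {C}, so AG → C cannot be enforced without a join — not preserved.

lossy and not dependency-preserving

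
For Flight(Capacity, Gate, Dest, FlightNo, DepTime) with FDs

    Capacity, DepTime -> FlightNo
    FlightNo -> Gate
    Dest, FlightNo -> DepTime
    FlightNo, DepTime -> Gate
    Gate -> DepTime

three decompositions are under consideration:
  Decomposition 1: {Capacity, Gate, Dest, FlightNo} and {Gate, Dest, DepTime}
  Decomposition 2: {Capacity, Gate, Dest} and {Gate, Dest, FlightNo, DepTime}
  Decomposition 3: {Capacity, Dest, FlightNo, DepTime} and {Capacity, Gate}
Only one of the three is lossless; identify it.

Decomposition 1: common = {Gate, Dest}, closure = {Gate, Dest, DepTime} → lossless.
Decomposition 2: common = {Gate, Dest}, closure = {Gate, Dest, DepTime} → lossy.
Decomposition 3: common = {Capacity}, closure = {Capacity} → lossy.

Decomposition 1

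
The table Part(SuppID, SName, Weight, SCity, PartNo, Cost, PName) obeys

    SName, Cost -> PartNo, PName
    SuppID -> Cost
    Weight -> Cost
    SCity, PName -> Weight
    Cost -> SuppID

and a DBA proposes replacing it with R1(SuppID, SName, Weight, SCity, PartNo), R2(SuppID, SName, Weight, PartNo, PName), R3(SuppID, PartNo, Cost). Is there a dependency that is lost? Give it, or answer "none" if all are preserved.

Check SCity, PName → Weight: no single fragment contains all of {Weight, SCity, PName}, and the restricted closure of {SCity, PName} across the fragments never reaches {Weight}.
SName, Cost → PartNo, PName is preserved.
SuppID → Cost is preserved.
Weight → Cost is preserved.
Cost → SuppID is preserved.

SCity, PName -> Weight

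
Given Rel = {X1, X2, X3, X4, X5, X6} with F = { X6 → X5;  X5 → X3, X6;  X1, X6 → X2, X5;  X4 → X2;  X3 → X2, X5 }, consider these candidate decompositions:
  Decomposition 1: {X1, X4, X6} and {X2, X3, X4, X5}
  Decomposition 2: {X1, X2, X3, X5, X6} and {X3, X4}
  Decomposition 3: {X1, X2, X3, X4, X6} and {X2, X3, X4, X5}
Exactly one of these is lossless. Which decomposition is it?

Decomposition 3

Decomposition 1: common = {X4}, closure = {X2, X4} → lossy.
Decomposition 2: common = {X3}, closure = {X2, X3, X5, X6} → lossy.
Decomposition 3: common = {X2, X3, X4}, closure = {X2, X3, X4, X5, X6} → lossless.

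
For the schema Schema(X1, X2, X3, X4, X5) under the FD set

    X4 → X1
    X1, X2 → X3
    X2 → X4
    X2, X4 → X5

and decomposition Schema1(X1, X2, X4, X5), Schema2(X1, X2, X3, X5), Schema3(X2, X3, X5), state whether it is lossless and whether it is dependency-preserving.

Lossless test (chase): Rows 1 and 2 agree on X1, X2; apply X1, X2→X3 and equate their X3 entries. Rows 1 and 2 agree on X2; apply X2→X4 and equate their X4 entries. Rows 1 and 3 agree on X2; apply X2→X4 and equate their X4 entries. Rows 1 and 3 agree on X4; apply X4→X1 and equate their X1 entries. Row 1 is now all distinguished symbols — the join is lossless.
Dependency preservation: every FD's attributes lie within a single fragment, so each can be enforced locally — preserved.

lossless and dependency-preserving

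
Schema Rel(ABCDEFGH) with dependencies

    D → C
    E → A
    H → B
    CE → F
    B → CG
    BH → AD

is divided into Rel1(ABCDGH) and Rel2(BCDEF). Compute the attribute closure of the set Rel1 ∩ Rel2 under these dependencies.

BCDG

Rel1 ∩ Rel2 = {BCD}.
B → CG applies, adding G
Closure: {BCDG}.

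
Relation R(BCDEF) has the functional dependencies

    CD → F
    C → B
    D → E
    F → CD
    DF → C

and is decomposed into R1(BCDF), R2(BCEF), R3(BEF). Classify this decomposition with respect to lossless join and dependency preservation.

lossless but not dependency-preserving

Lossless test (chase): Rows 1 and 2 agree on F; apply F→CD and equate their CD entries. Rows 1 and 3 agree on F; apply F→CD and equate their CD entries. Rows 1 and 2 agree on D; apply D→E and equate their E entries. Row 1 is now all distinguished symbols — the join is lossless.
Dependency preservation: the restricted closure of {D} across the fragments never reaches {E}, so D → E cannot be enforced without a join — not preserved.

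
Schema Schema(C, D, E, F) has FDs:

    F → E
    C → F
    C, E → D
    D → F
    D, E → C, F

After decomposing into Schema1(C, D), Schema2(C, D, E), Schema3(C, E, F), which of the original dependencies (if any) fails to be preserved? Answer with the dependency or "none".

F → E lies within Schema3.
C → F lies within Schema3.
C, E → D lies within Schema2.
D → F: restricted closure across fragments reaches F.
D, E → C, F: restricted closure across fragments reaches C, F.
Every dependency is enforceable on the fragments, so the decomposition is dependency-preserving.

none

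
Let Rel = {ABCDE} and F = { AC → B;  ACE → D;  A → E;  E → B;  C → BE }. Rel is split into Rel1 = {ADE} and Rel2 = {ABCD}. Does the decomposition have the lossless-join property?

Common attributes: Rel1 ∩ Rel2 = {AD}.
Closure of {AD}: A → E applies, adding E; E → B applies, adding B. So (AD)⁺ = {ABDE}.
This closure contains every attribute of Rel1, so Rel1 ∩ Rel2 → Rel1. The join is lossless.

Yes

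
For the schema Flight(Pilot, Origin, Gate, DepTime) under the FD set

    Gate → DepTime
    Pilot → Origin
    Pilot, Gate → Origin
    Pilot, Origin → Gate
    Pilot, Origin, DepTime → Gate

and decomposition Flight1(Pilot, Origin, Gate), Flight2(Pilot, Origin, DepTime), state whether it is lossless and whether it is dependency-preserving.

lossless but not dependency-preserving

Lossless test: (Pilot, Origin)⁺ = {Pilot, Origin, Gate, DepTime}, which contains all of one fragment — lossless.
Dependency preservation: the restricted closure of {Gate} across the fragments never reaches {DepTime}, so Gate → DepTime cannot be enforced without a join — not preserved.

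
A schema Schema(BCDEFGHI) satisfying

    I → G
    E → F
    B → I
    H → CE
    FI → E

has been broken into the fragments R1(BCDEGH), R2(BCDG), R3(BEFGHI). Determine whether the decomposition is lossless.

Chase test. Columns are BCDEFGHI; row i has aⱼ where attribute j ∈ Ri, else bᵢⱼ.
Initial tableau (one row per fragment):
  row 1: a1 a2 a3 a4 b15 a6 a7 b18
  row 2: a1 a2 a3 b24 b25 a6 b27 b28
  row 3: a1 b32 b33 a4 a5 a6 a7 a8
Rows 1 and 3 agree on E; apply E→F and equate their F entries.
Rows 1 and 2 agree on B; apply B→I and equate their I entries.
Rows 1 and 3 agree on B; apply B→I and equate their I entries.
Rows 1 and 3 agree on H; apply H→CE and equate their CE entries.
Row 1 is now all distinguished symbols — the join is lossless.

Yes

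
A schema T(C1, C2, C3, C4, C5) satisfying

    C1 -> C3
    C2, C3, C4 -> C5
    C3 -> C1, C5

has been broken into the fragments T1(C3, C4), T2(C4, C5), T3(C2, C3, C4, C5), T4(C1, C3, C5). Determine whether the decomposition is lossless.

Chase test. Columns are C1, C2, C3, C4, C5; row i has aⱼ where attribute j ∈ Ti, else bᵢⱼ.
Initial tableau (one row per fragment):
  row 1: b11 b12 a3 a4 b15
  row 2: b21 b22 b23 a4 a5
  row 3: b31 a2 a3 a4 a5
  row 4: a1 b42 a3 b44 a5
Rows 1 and 3 agree on C3; apply C3→C1, C5 and equate their C1, C5 entries.
Rows 1 and 4 agree on C3; apply C3→C1, C5 and equate their C1, C5 entries.
Row 3 is now all distinguished symbols — the join is lossless.

Yes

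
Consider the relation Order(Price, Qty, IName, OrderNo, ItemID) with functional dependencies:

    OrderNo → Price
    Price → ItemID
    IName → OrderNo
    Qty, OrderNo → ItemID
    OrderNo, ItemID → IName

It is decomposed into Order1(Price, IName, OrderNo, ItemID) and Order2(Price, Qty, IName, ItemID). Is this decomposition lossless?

Yes

Common attributes: Order1 ∩ Order2 = {Price, IName, ItemID}.
Closure of {Price, IName, ItemID}: IName → OrderNo applies, adding OrderNo. So (Price, IName, ItemID)⁺ = {Price, IName, OrderNo, ItemID}.
This closure contains every attribute of Order1, so Order1 ∩ Order2 → Order1. The join is lossless.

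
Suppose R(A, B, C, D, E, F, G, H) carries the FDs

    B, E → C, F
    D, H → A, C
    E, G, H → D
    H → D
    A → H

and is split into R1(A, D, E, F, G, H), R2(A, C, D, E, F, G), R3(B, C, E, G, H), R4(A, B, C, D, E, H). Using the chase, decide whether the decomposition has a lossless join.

No

Chase test. Columns are A, B, C, D, E, F, G, H; row i has aⱼ where attribute j ∈ Ri, else bᵢⱼ.
Initial tableau (one row per fragment):
  row 1: a1 b12 b13 a4 a5 a6 a7 a8
  row 2: a1 b22 a3 a4 a5 a6 a7 b28
  row 3: b31 a2 a3 b34 a5 b36 a7 a8
  row 4: a1 a2 a3 a4 a5 b46 b47 a8
Rows 3 and 4 agree on B, E; apply B, E→C, F and equate their C, F entries.
Rows 1 and 4 agree on D, H; apply D, H→A, C and equate their A, C entries.
Rows 1 and 3 agree on E, G, H; apply E, G, H→D and equate their D entries.
Rows 1 and 2 agree on A; apply A→H and equate their H entries.
Rows 1 and 3 agree on D, H; apply D, H→A, C and equate their A, C entries.
No row becomes fully distinguished — the join is lossy.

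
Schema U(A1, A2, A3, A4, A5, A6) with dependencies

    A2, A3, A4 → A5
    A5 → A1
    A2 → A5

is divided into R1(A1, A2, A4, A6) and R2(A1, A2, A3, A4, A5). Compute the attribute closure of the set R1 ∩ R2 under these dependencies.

A1, A2, A4, A5

R1 ∩ R2 = {A1, A2, A4}.
A2 → A5 applies, adding A5
Closure: {A1, A2, A4, A5}.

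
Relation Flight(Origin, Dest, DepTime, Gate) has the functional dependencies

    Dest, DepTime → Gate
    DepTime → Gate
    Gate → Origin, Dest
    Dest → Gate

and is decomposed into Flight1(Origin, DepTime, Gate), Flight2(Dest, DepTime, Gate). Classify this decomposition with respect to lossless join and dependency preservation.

lossless and dependency-preserving

Lossless test: (DepTime, Gate)⁺ = {Origin, Dest, DepTime, Gate}, which contains all of one fragment — lossless.
Dependency preservation: Gate → Origin, Dest is not contained in any single fragment, but the restricted closure of its left-hand side across the fragments still reaches the right-hand side; the remaining FDs each lie inside some fragment. All dependencies are preserved.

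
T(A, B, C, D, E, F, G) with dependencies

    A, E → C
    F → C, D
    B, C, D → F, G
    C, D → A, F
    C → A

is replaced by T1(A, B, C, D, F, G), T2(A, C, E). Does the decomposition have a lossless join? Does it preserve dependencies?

lossy but dependency-preserving

Lossless test: (A, C)⁺ = {A, C}, which is a superkey of neither fragment — lossy.
Dependency preservation: every FD's attributes lie within a single fragment, so each can be enforced locally — preserved.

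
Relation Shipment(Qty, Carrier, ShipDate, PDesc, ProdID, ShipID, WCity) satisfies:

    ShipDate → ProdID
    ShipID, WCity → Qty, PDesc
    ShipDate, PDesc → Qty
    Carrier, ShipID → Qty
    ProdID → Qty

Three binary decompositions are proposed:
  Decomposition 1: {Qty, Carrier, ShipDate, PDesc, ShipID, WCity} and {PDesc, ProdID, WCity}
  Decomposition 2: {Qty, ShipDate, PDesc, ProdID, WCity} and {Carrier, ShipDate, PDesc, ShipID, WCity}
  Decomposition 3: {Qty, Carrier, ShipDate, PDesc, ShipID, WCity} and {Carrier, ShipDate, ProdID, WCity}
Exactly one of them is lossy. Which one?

Decomposition 1: common = {PDesc, WCity}, closure = {PDesc, WCity} → lossy.
Decomposition 2: common = {ShipDate, PDesc, WCity}, closure = {Qty, ShipDate, PDesc, ProdID, WCity} → lossless.
Decomposition 3: common = {Carrier, ShipDate, WCity}, closure = {Qty, Carrier, ShipDate, ProdID, WCity} → lossless.

Decomposition 1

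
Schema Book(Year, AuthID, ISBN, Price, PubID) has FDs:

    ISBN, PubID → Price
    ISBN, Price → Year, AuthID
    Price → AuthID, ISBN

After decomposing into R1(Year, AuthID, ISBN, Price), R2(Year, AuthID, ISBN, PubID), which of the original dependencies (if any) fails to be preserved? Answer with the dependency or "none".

Check ISBN, PubID → Price: no single fragment contains all of {ISBN, Price, PubID}, and the restricted closure of {ISBN, PubID} across the fragments never reaches {Price}.
ISBN, Price → Year, AuthID is preserved.
Price → AuthID, ISBN is preserved.

ISBN, PubID → Price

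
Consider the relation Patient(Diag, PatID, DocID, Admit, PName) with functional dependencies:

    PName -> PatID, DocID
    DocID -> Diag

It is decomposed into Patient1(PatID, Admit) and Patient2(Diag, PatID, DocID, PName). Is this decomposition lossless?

Common attributes: Patient1 ∩ Patient2 = {PatID}.
No dependency enlarges {PatID}, so (PatID)⁺ = {PatID}.
The closure contains neither all of Patient1 = {PatID, Admit} nor all of Patient2 = {Diag, PatID, DocID, PName}, so the common attributes are not a superkey of either fragment. The join is lossy.

No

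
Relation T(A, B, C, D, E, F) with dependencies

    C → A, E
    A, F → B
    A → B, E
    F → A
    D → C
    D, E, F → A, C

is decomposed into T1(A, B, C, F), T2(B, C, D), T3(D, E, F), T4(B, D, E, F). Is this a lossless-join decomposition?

Chase test. Columns are A, B, C, D, E, F; row i has aⱼ where attribute j ∈ Ti, else bᵢⱼ.
Initial tableau (one row per fragment):
  row 1: a1 a2 a3 b14 b15 a6
  row 2: b21 a2 a3 a4 b25 b26
  row 3: b31 b32 b33 a4 a5 a6
  row 4: b41 a2 b43 a4 a5 a6
Rows 1 and 2 agree on C; apply C→A, E and equate their A, E entries.
Rows 1 and 3 agree on F; apply F→A and equate their A entries.
Rows 1 and 4 agree on F; apply F→A and equate their A entries.
Rows 2 and 3 agree on D; apply D→C and equate their C entries.
Rows 2 and 4 agree on D; apply D→C and equate their C entries.
Rows 1 and 3 agree on C; apply C→A, E and equate their A, E entries.
Rows 1 and 3 agree on A, F; apply A, F→B and equate their B entries.
Row 3 is now all distinguished symbols — the join is lossless.

Yes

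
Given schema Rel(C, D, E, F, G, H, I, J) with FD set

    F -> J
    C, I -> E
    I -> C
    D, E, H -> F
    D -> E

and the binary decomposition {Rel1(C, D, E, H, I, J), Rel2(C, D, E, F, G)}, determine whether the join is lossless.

No

Common attributes: Rel1 ∩ Rel2 = {C, D, E}.
No dependency enlarges {C, D, E}, so (C, D, E)⁺ = {C, D, E}.
The closure contains neither all of Rel1 = {C, D, E, H, I, J} nor all of Rel2 = {C, D, E, F, G}, so the common attributes are not a superkey of either fragment. The join is lossy.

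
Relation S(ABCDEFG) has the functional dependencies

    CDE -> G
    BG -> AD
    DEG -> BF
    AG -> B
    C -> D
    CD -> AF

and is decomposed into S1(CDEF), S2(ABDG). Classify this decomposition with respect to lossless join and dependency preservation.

Lossless test: (D)⁺ = {D}, which is a superkey of neither fragment — lossy.
Dependency preservation: the restricted closure of {CDE} across the fragments never reaches {G}, so CDE → G cannot be enforced without a join — not preserved.

lossy and not dependency-preserving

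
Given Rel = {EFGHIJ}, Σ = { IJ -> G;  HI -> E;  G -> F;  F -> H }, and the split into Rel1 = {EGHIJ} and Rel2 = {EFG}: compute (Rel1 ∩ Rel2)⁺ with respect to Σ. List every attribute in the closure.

Rel1 ∩ Rel2 = {EG}.
G → F applies, adding F
F → H applies, adding H
Closure: {EFGH}.

EFGH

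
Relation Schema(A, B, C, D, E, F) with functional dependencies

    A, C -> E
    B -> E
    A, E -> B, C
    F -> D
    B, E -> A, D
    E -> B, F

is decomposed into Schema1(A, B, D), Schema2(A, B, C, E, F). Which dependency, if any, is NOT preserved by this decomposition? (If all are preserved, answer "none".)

Check F → D: no single fragment contains all of {D, F}, and the restricted closure of {F} across the fragments never reaches {D}.
A, C → E is preserved.
B → E is preserved.
A, E → B, C is preserved.
B, E → A, D is preserved.
E → B, F is preserved.

F -> D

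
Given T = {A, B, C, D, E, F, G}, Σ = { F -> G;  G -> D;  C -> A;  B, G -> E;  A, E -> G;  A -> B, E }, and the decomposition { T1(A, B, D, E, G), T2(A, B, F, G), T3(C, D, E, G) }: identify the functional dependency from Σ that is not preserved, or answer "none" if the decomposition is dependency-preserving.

Check C → A: no single fragment contains all of {A, C}, and the restricted closure of {C} across the fragments never reaches {A}.
F → G is preserved.
G → D is preserved.
B, G → E is preserved.
A, E → G is preserved.
A → B, E is preserved.

C -> A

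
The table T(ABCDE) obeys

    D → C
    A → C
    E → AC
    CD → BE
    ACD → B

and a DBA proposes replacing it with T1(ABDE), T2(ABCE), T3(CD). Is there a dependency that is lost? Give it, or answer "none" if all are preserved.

none

D → C lies within T3.
A → C lies within T2.
E → AC lies within T2.
CD → BE: restricted closure across fragments reaches BE.
ACD → B: restricted closure across fragments reaches B.
Every dependency is enforceable on the fragments, so the decomposition is dependency-preserving.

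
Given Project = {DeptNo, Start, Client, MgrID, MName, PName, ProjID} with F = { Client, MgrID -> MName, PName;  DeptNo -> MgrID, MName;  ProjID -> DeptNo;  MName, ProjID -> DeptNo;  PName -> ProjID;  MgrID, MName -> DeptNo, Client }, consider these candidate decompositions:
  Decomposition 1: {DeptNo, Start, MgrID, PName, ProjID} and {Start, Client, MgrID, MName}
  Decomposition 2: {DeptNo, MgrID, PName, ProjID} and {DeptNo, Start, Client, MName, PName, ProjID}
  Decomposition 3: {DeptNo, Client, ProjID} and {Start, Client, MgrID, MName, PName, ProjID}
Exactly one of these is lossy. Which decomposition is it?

Decomposition 1: common = {Start, MgrID}, closure = {Start, MgrID} → lossy.
Decomposition 2: common = {DeptNo, PName, ProjID}, closure = {DeptNo, Client, MgrID, MName, PName, ProjID} → lossless.
Decomposition 3: common = {Client, ProjID}, closure = {DeptNo, Client, MgrID, MName, PName, ProjID} → lossless.

Decomposition 1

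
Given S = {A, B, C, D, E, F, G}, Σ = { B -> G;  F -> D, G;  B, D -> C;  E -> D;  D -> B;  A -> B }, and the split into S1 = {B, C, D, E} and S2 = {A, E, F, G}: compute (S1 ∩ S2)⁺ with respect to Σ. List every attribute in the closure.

B, C, D, E, G

S1 ∩ S2 = {E}.
E → D applies, adding D
D → B applies, adding B
B → G applies, adding G
B, D → C applies, adding C
Closure: {B, C, D, E, G}.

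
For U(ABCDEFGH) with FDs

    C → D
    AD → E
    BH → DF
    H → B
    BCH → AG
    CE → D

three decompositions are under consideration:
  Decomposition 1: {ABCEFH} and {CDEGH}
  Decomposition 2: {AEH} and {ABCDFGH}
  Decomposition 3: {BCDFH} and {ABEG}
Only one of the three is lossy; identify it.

Decomposition 3

Decomposition 1: common = {CEH}, closure = {ABCDEFGH} → lossless.
Decomposition 2: common = {AH}, closure = {ABDEFH} → lossless.
Decomposition 3: common = {B}, closure = {B} → lossy.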